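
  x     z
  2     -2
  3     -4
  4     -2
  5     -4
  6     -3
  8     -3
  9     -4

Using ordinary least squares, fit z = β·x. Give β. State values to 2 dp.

From the data, Σx·x = 235.
Right-hand side: Σx·z = -122.
So AᵀA·[β]ᵀ = Aᵀz: [[235]]·[β]ᵀ = [-122]ᵀ.
Hence β = -122 / 235 ≈ -0.519149.

β = -0.52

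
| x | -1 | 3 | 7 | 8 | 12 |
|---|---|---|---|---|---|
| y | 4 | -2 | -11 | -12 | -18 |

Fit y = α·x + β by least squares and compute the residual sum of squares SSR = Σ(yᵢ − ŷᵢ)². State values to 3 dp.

SSR = 2.575

From the data, Σx·x = 267, Σx = 29, Σ1 = 5.
And Σx·y = -399, Σy = -39.
So AᵀA·[α, β]ᵀ = Aᵀy: [[267, 29]; [29, 5]]·[α, β]ᵀ = [-399, -39]ᵀ.
Δ = 267·5 − 29² = 494.
α = ((-399)·5 − 29·(-39))/494 = -432/247; β = (267·(-39) − 29·(-399))/494 = 579/247.
Residuals: -23/247, 223/247, -272/247, -87/247, 159/247; SSR = 636/247.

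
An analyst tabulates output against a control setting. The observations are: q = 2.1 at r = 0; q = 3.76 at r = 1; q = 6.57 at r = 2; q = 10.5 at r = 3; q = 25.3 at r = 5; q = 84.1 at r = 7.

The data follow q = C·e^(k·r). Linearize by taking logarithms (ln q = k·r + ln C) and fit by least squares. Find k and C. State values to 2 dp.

k = 0.51, C = 2.20

Taking logs, ln q = k·r + ln C, so regress ln q on r.
AᵀA = [[88.0000, 18.0000]; [18.0000, 6]], rhs = [59.3216, 13.9631]ᵀ  (here Σr = 18.0000, Σ(r)² = 88.0000, Σln q = 13.9631, Σr·ln q = 59.3216).
Slope k = (n·Σr·ln q − Σr·Σln q)/(n·Σ(r)² − (Σr)²) = (6·59.3216 − 18.0000·13.9631)/204.0000 = 0.51272; ln C = (Σln q − k·Σr)/n = 0.78902, so C = exp(0.78902) = 2.20123.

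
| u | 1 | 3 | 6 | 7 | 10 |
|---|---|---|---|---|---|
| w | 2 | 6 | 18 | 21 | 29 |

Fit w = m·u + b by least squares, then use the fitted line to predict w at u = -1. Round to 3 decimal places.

ŵ = -4.911

Normal-equation sums: Σu·u = 195, Σu = 27, Σ1 = 5.
And Σu·w = 565, Σw = 76.
AᵀA·[m, b]ᵀ = Aᵀw becomes [[195, 27]; [27, 5]]·[m, b]ᵀ = [565, 76]ᵀ.
Determinant 195·5 − 27² = 246.
m = (565·5 − 27·76)/246 = 773/246; b = (195·76 − 27·565)/246 = -145/82.
At u = -1: ŵ = (773/246)·(-1) + (-145/82)·(1) = -604/123.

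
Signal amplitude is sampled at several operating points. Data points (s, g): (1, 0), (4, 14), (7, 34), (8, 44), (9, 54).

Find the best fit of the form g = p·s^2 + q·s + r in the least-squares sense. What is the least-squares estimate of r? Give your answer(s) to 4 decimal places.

r = -2.3870

Entries of XᵀX: Σs^2·s^2 = 13315, Σs^2·s = 1649, Σs^2 = 211, Σs·s = 211, Σs = 29, Σ1 = 5.
For Xᵀg: Σs^2·g = 9080, Σs·g = 1132, Σg = 146.
XᵀX·[p, q, r]ᵀ = Xᵀg becomes [[13315, 1649, 211]; [1649, 211, 29]; [211, 29, 5]]·[p, q, r]ᵀ = [9080, 1132, 146]ᵀ.
Solving the 3×3 system (Gaussian elimination) gives p = 381/832, q = 1759/832, r = -993/416.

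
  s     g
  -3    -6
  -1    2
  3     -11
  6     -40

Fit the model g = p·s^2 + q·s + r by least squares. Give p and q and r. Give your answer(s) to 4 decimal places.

p = -1.0227, q = -0.7934, r = 1.3042

Normal-equation sums: Σs^2·s^2 = 1459, Σs^2·s = 215, Σs^2 = 55, Σs·s = 55, Σs = 5, Σ1 = 4.
Moment sums: Σs^2·g = -1591, Σs·g = -257, Σg = -55.
Solving the 3×3 system (Gaussian elimination) gives p = -45/44, q = -2269/2860, r = 373/286.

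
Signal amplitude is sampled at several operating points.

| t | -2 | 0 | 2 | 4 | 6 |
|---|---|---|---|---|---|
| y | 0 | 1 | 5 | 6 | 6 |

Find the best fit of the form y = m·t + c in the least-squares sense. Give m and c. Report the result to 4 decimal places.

Setting ∂/∂m … = 0 gives: 60·m + 10·c = 70;  10·m + 5·c = 18.
Determinant 60·5 − 10² = 200.
m = (70·5 − 10·18)/200 = 17/20; c = (60·18 − 10·70)/200 = 19/10.

m = 0.8500, c = 1.9000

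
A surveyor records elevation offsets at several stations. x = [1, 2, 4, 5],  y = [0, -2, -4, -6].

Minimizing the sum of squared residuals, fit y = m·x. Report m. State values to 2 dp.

The normal equations are: 46·m = -50.
(Σx·x = 46, Σx·y = -50.)
m = (-50)/46 = -1.08696.

m = -1.09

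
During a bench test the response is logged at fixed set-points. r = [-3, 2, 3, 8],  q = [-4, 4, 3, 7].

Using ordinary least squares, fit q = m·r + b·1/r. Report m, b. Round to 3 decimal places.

The normal equations are: 86·m + 4·b = 85;  4·m + (281/576)·b = 125/24.
(Σr·r = 86, Σr·1/r = 4, Σ1/r·1/r = 281/576, Σr·q = 85, Σ1/r·q = 125/24.)
det = 86·(281/576) − 4² = 7475/288.
m = (85·(281/576) − 4·(125/24))/(7475/288) = 2377/2990; b = (86·(125/24) − 4·85)/(7475/288) = 6216/1495.

m = 0.795, b = 4.158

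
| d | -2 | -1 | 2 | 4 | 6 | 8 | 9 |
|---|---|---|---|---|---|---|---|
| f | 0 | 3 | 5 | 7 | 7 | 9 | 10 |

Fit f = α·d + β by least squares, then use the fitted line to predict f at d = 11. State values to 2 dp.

f̂ = 11.63

The normal system XᵀX·[α, β]ᵀ = Xᵀf is [[206, 26]; [26, 7]]·[α, β]ᵀ = [239, 41]ᵀ.
Δ = 206·7 − 26² = 766.
α = (239·7 − 26·41)/766 = 607/766; β = (206·41 − 26·239)/766 = 1116/383.
At d = 11: f̂ = (607/766)·(11) + (1116/383)·(1) = 8909/766.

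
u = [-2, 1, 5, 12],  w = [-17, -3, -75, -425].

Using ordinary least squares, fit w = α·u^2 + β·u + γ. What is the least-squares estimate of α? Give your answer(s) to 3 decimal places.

α = -2.999

The normal equations are: 21378·α + 1846·β + 174·γ = -63146;  1846·α + 174·β + 16·γ = -5444;  174·α + 16·β + 4·γ = -520.
(Σu^2·u^2 = 21378, Σu^2·u = 1846, Σu^2 = 174, Σu·u = 174, Σu = 16, Σ1 = 4, Σu^2·w = -63146, Σu·w = -5444, Σw = -520.)
Solving the 3×3 system (Gaussian elimination) gives α = -8418/2807, β = 10816/14035, γ = -36899/14035.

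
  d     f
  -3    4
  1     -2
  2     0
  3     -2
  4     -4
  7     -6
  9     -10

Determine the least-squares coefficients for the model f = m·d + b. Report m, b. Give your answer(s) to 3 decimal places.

m = -1.095, b = 0.740

Setting ∂/∂m … = 0 gives: 169·m + 23·b = -168;  23·m + 7·b = -20.
Eliminating b: 7·(row 1) − 23·(row 2) gives 654·m = 7·(-168) − 23·(-20) = -716, so m = -358/327.
Then b = ((-20) − 23·(-358/327))/7 = 242/327.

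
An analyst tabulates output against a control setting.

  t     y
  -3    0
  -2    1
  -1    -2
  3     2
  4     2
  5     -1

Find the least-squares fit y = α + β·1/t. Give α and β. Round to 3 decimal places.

α = 0.688, β = 2.025

The normal system AᵀA·[α, β]ᵀ = Aᵀy is [[6, -21/20]; [-21/20, 5669/3600]]·[α, β]ᵀ = [2, 37/15]ᵀ.
Determinant 6·(5669/3600) − (-21/20)² = 2003/240.
α = (2·(5669/3600) − (-21/20)·(37/15))/(2003/240) = 20662/30045; β = (6·(37/15) − (-21/20)·2)/(2003/240) = 4056/2003.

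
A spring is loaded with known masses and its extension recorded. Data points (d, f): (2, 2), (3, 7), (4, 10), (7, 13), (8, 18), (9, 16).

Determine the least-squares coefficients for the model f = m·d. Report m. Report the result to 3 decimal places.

Entries of MᵀM: Σd·d = 223.
For Mᵀf: Σd·f = 444.
MᵀM·[m]ᵀ = Mᵀf becomes [[223]]·[m]ᵀ = [444]ᵀ.
Hence m = 444 / 223 ≈ 1.99103.

m = 1.991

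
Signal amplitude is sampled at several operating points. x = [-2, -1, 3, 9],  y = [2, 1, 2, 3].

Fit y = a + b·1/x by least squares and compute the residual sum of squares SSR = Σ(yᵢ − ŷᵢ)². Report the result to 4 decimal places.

SSR = 0.8724

With design matrix A, AᵀA = [[4, -19/18]; [-19/18, 445/324]] and Aᵀy = [8, -1]ᵀ.
Eliminating b: (445/324)·(row 1) − (-19/18)·(row 2) gives (473/108)·a = (445/324)·8 − (-19/18)·(-1) = 1609/162, so a = 3218/1419.
Then b = ((-1) − (-19/18)·(3218/1419))/(445/324) = 480/473.
Residuals: 340/1419, -359/1419, -20/33, 293/473; SSR = 1238/1419.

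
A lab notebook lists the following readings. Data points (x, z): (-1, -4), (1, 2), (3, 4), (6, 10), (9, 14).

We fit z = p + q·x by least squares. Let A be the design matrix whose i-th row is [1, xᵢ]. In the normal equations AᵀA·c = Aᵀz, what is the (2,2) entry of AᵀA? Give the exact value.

Row 2 ↔ basis x, column 2 ↔ basis x, so (AᵀA)_{2,2} = Σᵢ (x)·(x) = (-1)·(-1) + (1)·(1) + (3)·(3) + (6)·(6) + (9)·(9) = 128.

128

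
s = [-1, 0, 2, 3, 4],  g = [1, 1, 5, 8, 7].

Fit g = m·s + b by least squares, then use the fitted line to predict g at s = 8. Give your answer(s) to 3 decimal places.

ĝ = 14.000

Sums needed: Σs·s = 30, Σs = 8, Σ1 = 5.
Right-hand side: Σs·g = 61, Σg = 22.
det = 30·5 − 8² = 86.
m = (61·5 − 8·22)/86 = 3/2; b = (30·22 − 8·61)/86 = 2.
At s = 8: ĝ = (3/2)·(8) + (2)·(1) = 14.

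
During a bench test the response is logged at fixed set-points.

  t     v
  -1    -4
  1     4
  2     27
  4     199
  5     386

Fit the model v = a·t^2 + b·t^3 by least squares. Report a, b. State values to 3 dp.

Normal-equation sums: Σt^2·t^2 = 899, Σt^2·t^3 = 4181, Σt^3·t^3 = 19787.
For Xᵀv: Σt^2·v = 12942, Σt^3·v = 61210.
det = 899·19787 − 4181² = 307752.
a = (12942·19787 − 4181·61210)/307752 = 20543/38469; b = (899·61210 − 4181·12942)/307752 = 114661/38469.

a = 0.534, b = 2.981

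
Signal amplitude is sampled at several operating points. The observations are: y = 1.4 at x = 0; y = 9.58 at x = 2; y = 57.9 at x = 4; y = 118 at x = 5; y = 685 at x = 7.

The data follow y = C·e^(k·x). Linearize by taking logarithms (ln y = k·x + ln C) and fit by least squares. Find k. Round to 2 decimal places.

Let Y = ln y. Fitting Y = k·x + ln C by least squares:
Over the data: Σx = 18.0000, Σ(x)² = 94.0000, Σln y = 17.9550, Σx·ln y = 90.3136.
Normal system: [[94.0000, 18.0000]; [18.0000, 5]]·[k, ln C]ᵀ = [90.3136, 17.9550]ᵀ.
Slope k = (n·Σx·ln y − Σx·Σln y)/(n·Σ(x)² − (Σx)²) = (5·90.3136 − 18.0000·17.9550)/146.0000 = 0.87930; ln C = (Σln y − k·Σx)/n = 0.42550.

k = 0.88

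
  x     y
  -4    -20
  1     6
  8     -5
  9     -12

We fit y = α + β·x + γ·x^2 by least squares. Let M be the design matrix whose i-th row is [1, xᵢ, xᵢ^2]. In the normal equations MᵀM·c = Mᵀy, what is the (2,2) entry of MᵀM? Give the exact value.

Row 2 ↔ basis x, column 2 ↔ basis x, so (MᵀM)_{2,2} = Σᵢ (x)·(x) = (-4)·(-4) + (1)·(1) + (8)·(8) + (9)·(9) = 162.

162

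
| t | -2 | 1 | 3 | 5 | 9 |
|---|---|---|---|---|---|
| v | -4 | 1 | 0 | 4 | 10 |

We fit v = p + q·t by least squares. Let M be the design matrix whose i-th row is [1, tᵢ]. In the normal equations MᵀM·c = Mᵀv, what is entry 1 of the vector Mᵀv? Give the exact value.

Entry 1 ↔ basis 1, so (Mᵀv)_{1} = Σᵢ vᵢ = (1)·(-4) + (1)·(1) + (1)·(0) + (1)·(4) + (1)·(10) = 11.

11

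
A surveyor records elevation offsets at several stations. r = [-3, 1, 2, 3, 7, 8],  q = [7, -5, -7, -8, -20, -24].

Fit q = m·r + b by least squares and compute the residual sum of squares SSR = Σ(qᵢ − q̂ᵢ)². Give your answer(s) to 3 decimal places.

Setting ∂/∂m … = 0 gives: 136·m + 18·b = -396;  18·m + 6·b = -57.
Determinant 136·6 − 18² = 492.
m = ((-396)·6 − 18·(-57))/492 = -225/82; b = (136·(-57) − 18·(-396))/492 = -52/41.
Residuals: 3/82, -81/82, -10/41, 3/2, 39/82, -32/41; SSR = 169/41.

SSR = 4.122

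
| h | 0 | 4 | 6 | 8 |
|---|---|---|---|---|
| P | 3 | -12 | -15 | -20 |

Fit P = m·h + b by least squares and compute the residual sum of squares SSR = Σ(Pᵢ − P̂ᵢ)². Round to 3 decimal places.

SSR = 8.286

AᵀA·[m, b]ᵀ = AᵀP reads: 116·m + 18·b = -298;  18·m + 4·b = -44.
Δ = 116·4 − 18² = 140.
m = ((-298)·4 − 18·(-44))/140 = -20/7; b = (116·(-44) − 18·(-298))/140 = 13/7.
Residuals: 8/7, -17/7, 2/7, 1; SSR = 58/7.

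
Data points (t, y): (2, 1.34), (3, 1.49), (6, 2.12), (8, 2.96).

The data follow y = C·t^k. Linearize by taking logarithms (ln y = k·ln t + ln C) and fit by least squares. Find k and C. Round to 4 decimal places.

Let Y = ln y. Fitting Y = k·ln t + ln C by least squares:
AᵀA = [[9.2219, 5.6630]; [5.6630, 4]], rhs = [4.2439, 2.5281]ᵀ  (here Σln t = 5.6630, Σ(ln t)² = 9.2219, Σln y = 2.5281, Σln t·ln y = 4.2439).
Δ = 9.2219·4 − (5.6630)² = 4.8184; k = (4.2439·4 − 5.6630·2.5281)/4.8184 = 0.55192, ln C = (9.2219·2.5281 − 5.6630·4.2439)/4.8184 = -0.14936, so C = exp(-0.14936) = 0.86126.

k = 0.5519, C = 0.8613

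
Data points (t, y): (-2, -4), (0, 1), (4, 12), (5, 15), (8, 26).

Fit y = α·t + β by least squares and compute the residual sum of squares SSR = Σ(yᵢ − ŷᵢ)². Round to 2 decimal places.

SSR = 3.86

The normal equations are: 109·α + 15·β = 339;  15·α + 5·β = 50.
(Σt·t = 109, Σt = 15, Σ1 = 5, Σt·y = 339, Σy = 50.)
Δ = 109·5 − 15² = 320.
α = (339·5 − 15·50)/320 = 189/64; β = (109·50 − 15·339)/320 = 73/64.
Residuals: 49/64, -9/64, -61/64, -29/32, 79/64; SSR = 247/64.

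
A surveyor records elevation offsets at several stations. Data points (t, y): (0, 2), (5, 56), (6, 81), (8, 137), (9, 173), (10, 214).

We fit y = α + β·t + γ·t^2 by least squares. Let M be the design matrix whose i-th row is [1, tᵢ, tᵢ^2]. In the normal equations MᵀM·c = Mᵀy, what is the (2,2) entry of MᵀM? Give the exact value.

Row 2 ↔ basis t, column 2 ↔ basis t, so (MᵀM)_{2,2} = Σᵢ (t)·(t) = (0)·(0) + (5)·(5) + (6)·(6) + (8)·(8) + (9)·(9) + (10)·(10) = 306.

306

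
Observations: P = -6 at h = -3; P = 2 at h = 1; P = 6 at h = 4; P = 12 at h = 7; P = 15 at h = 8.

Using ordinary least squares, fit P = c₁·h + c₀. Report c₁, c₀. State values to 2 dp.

The normal equations are: 139·c₁ + 17·c₀ = 248;  17·c₁ + 5·c₀ = 29.
(Σh·h = 139, Σh = 17, Σ1 = 5, Σh·P = 248, ΣP = 29.)
Eliminating c₀: 5·(row 1) − 17·(row 2) gives 406·c₁ = 5·248 − 17·29 = 747, so c₁ = 747/406.
Then c₀ = (29 − 17·(747/406))/5 = -185/406.

c₁ = 1.84, c₀ = -0.46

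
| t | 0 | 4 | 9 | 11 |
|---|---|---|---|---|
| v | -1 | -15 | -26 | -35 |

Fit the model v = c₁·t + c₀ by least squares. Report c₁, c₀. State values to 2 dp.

The normal equations are: 218·c₁ + 24·c₀ = -679;  24·c₁ + 4·c₀ = -77.
Determinant 218·4 − 24² = 296.
c₁ = ((-679)·4 − 24·(-77))/296 = -217/74; c₀ = (218·(-77) − 24·(-679))/296 = -245/148.

c₁ = -2.93, c₀ = -1.66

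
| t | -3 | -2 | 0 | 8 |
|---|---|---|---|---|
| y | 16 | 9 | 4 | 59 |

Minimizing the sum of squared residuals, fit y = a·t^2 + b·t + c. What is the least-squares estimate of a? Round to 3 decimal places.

a = 0.988

Entries of AᵀA: Σt^2·t^2 = 4193, Σt^2·t = 477, Σt^2 = 77, Σt·t = 77, Σt = 3, Σ1 = 4.
For Aᵀy: Σt^2·y = 3956, Σt·y = 406, Σy = 88.
Inverting the 3×3 Gram matrix, [a, b, c]ᵀ = [4083/4132, -53377/53716, 100007/26858]ᵀ.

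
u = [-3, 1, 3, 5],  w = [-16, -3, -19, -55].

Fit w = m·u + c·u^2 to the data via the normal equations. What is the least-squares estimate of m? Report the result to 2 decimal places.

With design matrix A, AᵀA = [[44, 126]; [126, 788]] and Aᵀw = [-287, -1693]ᵀ.
Determinant 44·788 − 126² = 18796.
m = ((-287)·788 − 126·(-1693))/18796 = -6419/9398; c = (44·(-1693) − 126·(-287))/18796 = -19165/9398.

m = -0.68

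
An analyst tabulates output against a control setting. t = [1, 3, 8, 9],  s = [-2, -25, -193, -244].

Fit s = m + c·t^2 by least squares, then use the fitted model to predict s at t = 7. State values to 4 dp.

XᵀX·[m, c]ᵀ = Xᵀs reads: 4·m + 155·c = -464;  155·m + 10739·c = -32343.
Eliminating c: 10739·(row 1) − 155·(row 2) gives 18931·m = 10739·(-464) − 155·(-32343) = 30269, so m = 30269/18931.
Then c = ((-32343) − 155·(30269/18931))/10739 = -57452/18931.
At t = 7: ŝ = (30269/18931)·(1) + (-57452/18931)·(49) = -2784879/18931.

ŝ = -147.1068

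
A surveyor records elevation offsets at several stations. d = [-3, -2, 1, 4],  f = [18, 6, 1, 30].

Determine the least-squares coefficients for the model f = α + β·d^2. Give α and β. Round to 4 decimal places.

Sums needed: Σ1 = 4, Σd^2 = 30, Σd^2·d^2 = 354.
For Mᵀf: Σf = 55, Σd^2·f = 667.
Normal equations: [[4, 30]; [30, 354]]·[α, β]ᵀ = [55, 667]ᵀ.
det = 4·354 − 30² = 516.
α = (55·354 − 30·667)/516 = -45/43; β = (4·667 − 30·55)/516 = 509/258.

α = -1.0465, β = 1.9729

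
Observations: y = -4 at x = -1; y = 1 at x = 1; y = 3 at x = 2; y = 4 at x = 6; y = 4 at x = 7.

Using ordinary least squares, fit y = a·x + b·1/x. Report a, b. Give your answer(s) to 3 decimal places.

a = 0.576, b = 2.113

Sums needed: Σx·x = 91, Σx·1/x = 5, Σ1/x·1/x = 2027/882.
Right-hand side: Σx·y = 63, Σ1/x·y = 325/42.
AᵀA·[a, b]ᵀ = Aᵀy becomes [[91, 5]; [5, 2027/882]]·[a, b]ᵀ = [63, 325/42]ᵀ.
det = 91·(2027/882) − 5² = 23201/126.
a = (63·(2027/882) − 5·(325/42))/(23201/126) = 13368/23201; b = (91·(325/42) − 5·63)/(23201/126) = 49035/23201.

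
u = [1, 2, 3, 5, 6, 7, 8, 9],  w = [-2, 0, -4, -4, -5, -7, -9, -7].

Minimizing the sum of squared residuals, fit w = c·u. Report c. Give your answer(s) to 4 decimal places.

XᵀX·[c]ᵀ = Xᵀw reads: 269·c = -248.
(Σu·u = 269, Σu·w = -248.)
c = (-248)/269 = -0.921933.

c = -0.9219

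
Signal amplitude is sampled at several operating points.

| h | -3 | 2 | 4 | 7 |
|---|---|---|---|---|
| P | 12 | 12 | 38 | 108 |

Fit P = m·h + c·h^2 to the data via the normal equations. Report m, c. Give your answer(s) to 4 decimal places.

With design matrix M, MᵀM = [[78, 388]; [388, 2754]] and MᵀP = [896, 6056]ᵀ.
Determinant 78·2754 − 388² = 64268.
m = (896·2754 − 388·6056)/64268 = 29464/16067; c = (78·6056 − 388·896)/64268 = 31180/16067.

m = 1.8338, c = 1.9406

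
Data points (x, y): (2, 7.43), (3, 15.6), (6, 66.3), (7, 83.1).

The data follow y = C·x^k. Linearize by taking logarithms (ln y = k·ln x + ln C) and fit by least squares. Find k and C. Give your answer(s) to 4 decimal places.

k = 1.9662, C = 1.8659

Taking logs, ln y = k·ln x + ln C, so regress ln y on ln x.
Σln x = 5.5294, Σ(ln x)² = 8.6844, Σln y = 13.3670, Σln x·ln y = 20.5243.
Equations: 8.6844·k + 5.5294·ln C = 20.5243;  5.5294·k + 4·ln C = 13.3670.
Δ = 8.6844·4 − (5.5294)² = 4.1629; k = (20.5243·4 − 5.5294·13.3670)/4.1629 = 1.96621, ln C = (8.6844·13.3670 − 5.5294·20.5243)/4.1629 = 0.62375, so C = exp(0.62375) = 1.86591.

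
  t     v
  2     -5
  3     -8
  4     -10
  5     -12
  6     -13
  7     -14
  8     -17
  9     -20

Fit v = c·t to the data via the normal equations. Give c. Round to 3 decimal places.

c = -2.204

XᵀX·[c]ᵀ = Xᵀv reads: 284·c = -626.
(Σt·t = 284, Σt·v = -626.)
c = (-626)/284 = -2.20423.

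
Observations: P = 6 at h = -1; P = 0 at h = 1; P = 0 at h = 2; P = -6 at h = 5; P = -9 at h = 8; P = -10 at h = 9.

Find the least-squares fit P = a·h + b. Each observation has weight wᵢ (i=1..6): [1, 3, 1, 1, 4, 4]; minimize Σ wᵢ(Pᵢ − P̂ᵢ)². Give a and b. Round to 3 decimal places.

a = -1.404, b = 2.292

Sums needed: Σwᵢ·h·h = 613, Σwᵢ·h = 77, Σwᵢ·1 = 14.
And Σwᵢ·h·P = -684, Σwᵢ·P = -76.
So AᵀWA·[a, b]ᵀ = AᵀWP: [[613, 77]; [77, 14]]·[a, b]ᵀ = [-684, -76]ᵀ.
Eliminating b: 14·(row 1) − 77·(row 2) gives 2653·a = 14·(-684) − 77·(-76) = -3724, so a = -532/379.
Then b = ((-76) − 77·(-532/379))/14 = 6080/2653.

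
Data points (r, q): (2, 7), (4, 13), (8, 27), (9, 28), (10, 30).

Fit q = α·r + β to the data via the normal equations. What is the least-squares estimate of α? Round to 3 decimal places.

Sums needed: Σr·r = 265, Σr = 33, Σ1 = 5.
Right-hand side: Σr·q = 834, Σq = 105.
Δ = 265·5 − 33² = 236.
α = (834·5 − 33·105)/236 = 705/236; β = (265·105 − 33·834)/236 = 303/236.

α = 2.987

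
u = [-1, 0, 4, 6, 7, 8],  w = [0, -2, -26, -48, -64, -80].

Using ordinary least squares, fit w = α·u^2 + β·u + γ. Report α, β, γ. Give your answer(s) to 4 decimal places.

XᵀX·[α, β, γ]ᵀ = Xᵀw reads: 8050·α + 1134·β + 166·γ = -10400;  1134·α + 166·β + 24·γ = -1480;  166·α + 24·β + 6·γ = -220.
Solving the 3×3 system (Gaussian elimination) gives α = -2990/3167, β = -7070/3167, γ = -5120/3167.

α = -0.9441, β = -2.2324, γ = -1.6167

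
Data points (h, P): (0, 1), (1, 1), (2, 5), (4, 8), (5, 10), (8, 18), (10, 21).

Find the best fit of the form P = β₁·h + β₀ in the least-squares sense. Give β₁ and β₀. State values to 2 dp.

With design matrix X, XᵀX = [[210, 30]; [30, 7]] and XᵀP = [447, 64]ᵀ.
Eliminating β₀: 7·(row 1) − 30·(row 2) gives 570·β₁ = 7·447 − 30·64 = 1209, so β₁ = 403/190.
Then β₀ = (64 − 30·(403/190))/7 = 1/19.

β₁ = 2.12, β₀ = 0.05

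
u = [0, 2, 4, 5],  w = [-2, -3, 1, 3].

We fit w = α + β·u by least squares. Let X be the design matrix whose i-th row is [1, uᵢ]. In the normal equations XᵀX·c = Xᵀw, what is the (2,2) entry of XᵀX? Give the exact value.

45

Row 2 ↔ basis u, column 2 ↔ basis u, so (XᵀX)_{2,2} = Σᵢ (u)·(u) = (0)·(0) + (2)·(2) + (4)·(4) + (5)·(5) = 45.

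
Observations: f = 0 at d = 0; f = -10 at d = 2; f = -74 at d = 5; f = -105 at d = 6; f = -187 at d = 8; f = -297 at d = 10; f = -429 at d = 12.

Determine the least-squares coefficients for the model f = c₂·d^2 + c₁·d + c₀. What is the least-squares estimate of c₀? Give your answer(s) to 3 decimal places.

c₀ = 0.067

With design matrix A, AᵀA = [[36769, 3589, 373]; [3589, 373, 43]; [373, 43, 7]] and Aᵀf = [-109114, -10634, -1102]ᵀ.
Solving the 3×3 system (Gaussian elimination) gives c₂ = -39212/12909, c₁ = 9170/12909, c₀ = 288/4303.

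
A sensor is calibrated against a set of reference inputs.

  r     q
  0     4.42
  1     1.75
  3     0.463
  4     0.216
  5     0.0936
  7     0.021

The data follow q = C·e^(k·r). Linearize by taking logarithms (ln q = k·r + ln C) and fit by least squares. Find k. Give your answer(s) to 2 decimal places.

k = -0.75

Linearized form: ln q = k·r + ln C. From the 6 transformed points,
Σr = 20.0000, Σ(r)² = 100.0000, Σln q = -6.4887, Σr·ln q = -46.7666.
Normal system: [[100.0000, 20.0000]; [20.0000, 6]]·[k, ln C]ᵀ = [-46.7666, -6.4887]ᵀ.
Δ = 100.0000·6 − (20.0000)² = 200.0000; k = (-46.7666·6 − 20.0000·-6.4887)/200.0000 = -0.75413, ln C = (100.0000·-6.4887 − 20.0000·-46.7666)/200.0000 = 1.43231.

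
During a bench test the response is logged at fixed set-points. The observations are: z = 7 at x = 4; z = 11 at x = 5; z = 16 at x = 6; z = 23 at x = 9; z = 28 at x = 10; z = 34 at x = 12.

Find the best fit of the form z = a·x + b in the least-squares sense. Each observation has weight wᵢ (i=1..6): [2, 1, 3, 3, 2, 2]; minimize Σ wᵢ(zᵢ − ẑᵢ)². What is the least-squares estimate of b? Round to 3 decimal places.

b = -4.868

The normal equations are: 896·a + 102·b = 2396;  102·a + 13·b = 266.
(Σwᵢ·x·x = 896, Σwᵢ·x = 102, Σwᵢ·1 = 13, Σwᵢ·x·z = 2396, Σwᵢ·z = 266.)
det = 896·13 − 102² = 1244.
a = (2396·13 − 102·266)/1244 = 1004/311; b = (896·266 − 102·2396)/1244 = -1514/311.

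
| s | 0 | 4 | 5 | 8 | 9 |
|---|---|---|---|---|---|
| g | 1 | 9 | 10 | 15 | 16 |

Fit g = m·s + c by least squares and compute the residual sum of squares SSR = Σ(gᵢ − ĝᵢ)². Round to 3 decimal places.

SSR = 1.244

The normal equations are: 186·m + 26·c = 350;  26·m + 5·c = 51.
Determinant 186·5 − 26² = 254.
m = (350·5 − 26·51)/254 = 212/127; c = (186·51 − 26·350)/254 = 193/127.
Residuals: -66/127, 102/127, 17/127, 16/127, -69/127; SSR = 158/127.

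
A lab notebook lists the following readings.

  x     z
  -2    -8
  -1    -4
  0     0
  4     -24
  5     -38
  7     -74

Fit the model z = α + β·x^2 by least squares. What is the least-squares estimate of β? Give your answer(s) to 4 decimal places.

β = -1.4779

Compute the Gram sums: Σ1 = 6, Σx^2 = 95, Σx^2·x^2 = 3299.
For Aᵀz: Σz = -148, Σx^2·z = -4996.
AᵀA·[α, β]ᵀ = Aᵀz becomes [[6, 95]; [95, 3299]]·[α, β]ᵀ = [-148, -4996]ᵀ.
det = 6·3299 − 95² = 10769.
α = ((-148)·3299 − 95·(-4996))/10769 = -13632/10769; β = (6·(-4996) − 95·(-148))/10769 = -15916/10769.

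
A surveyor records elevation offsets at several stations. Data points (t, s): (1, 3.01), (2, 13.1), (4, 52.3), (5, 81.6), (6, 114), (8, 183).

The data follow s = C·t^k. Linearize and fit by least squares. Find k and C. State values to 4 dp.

Linearized form: ln s = k·ln t + ln C. From the 6 transformed points,
Σln t = 7.5601, Σ(ln t)² = 12.5270, Σln s = 21.9791, Σln t·ln s = 33.6722.
Equations: 12.5270·k + 7.5601·ln C = 33.6722;  7.5601·k + 6·ln C = 21.9791.
Slope k = (n·Σln t·ln s − Σln t·Σln s)/(n·Σ(ln t)² − (Σln t)²) = (6·33.6722 − 7.5601·21.9791)/18.0074 = 1.99194; ln C = (Σln s − k·Σln t)/n = 1.15331, so C = exp(1.15331) = 3.16866.

k = 1.9919, C = 3.1687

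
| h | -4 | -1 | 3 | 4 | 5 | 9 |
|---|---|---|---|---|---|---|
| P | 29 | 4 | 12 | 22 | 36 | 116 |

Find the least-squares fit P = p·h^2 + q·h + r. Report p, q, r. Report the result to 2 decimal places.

p = 1.51, q = -0.83, r = 1.53

Entries of AᵀA: Σh^2·h^2 = 7780, Σh^2·h = 880, Σh^2 = 148, Σh·h = 148, Σh = 16, Σ1 = 6.
Right-hand side: Σh^2·P = 11224, Σh·P = 1228, ΣP = 219.
Row-reducing yields p = 3417/2266, q = -945/1133, r = 3463/2266.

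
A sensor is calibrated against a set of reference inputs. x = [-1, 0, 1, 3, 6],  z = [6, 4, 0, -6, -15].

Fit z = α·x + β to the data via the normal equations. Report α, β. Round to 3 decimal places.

The normal equations are: 47·α + 9·β = -114;  9·α + 5·β = -11.
Eliminating β: 5·(row 1) − 9·(row 2) gives 154·α = 5·(-114) − 9·(-11) = -471, so α = -471/154.
Then β = ((-11) − 9·(-471/154))/5 = 509/154.

α = -3.058, β = 3.305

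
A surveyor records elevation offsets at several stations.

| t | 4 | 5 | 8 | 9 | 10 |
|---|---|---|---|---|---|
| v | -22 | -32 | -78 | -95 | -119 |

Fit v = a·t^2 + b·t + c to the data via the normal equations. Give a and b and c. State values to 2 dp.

From the data, Σt^2·t^2 = 21538, Σt^2·t = 2430, Σt^2 = 286, Σt·t = 286, Σt = 36, Σ1 = 5.
Moment sums: Σt^2·v = -25739, Σt·v = -2917, Σv = -346.
So AᵀA·[a, b, c]ᵀ = Aᵀv: [[21538, 2430, 286]; [2430, 286, 36]; [286, 36, 5]]·[a, b, c]ᵀ = [-25739, -2917, -346]ᵀ.
Inverting the 3×3 Gram matrix, [a, b, c]ᵀ = [-1893/1624, 389/1624, -17/4]ᵀ.

a = -1.17, b = 0.24, c = -4.25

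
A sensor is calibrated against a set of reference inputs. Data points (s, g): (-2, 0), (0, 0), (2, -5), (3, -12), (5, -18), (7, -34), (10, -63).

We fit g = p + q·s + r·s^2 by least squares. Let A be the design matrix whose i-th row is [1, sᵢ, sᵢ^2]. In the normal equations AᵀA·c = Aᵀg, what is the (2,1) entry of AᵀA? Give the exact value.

25

Row 2 ↔ basis s, column 1 ↔ basis 1, so (AᵀA)_{2,1} = Σᵢ s = (-2)·(1) + (0)·(1) + (2)·(1) + (3)·(1) + (5)·(1) + (7)·(1) + (10)·(1) = 25.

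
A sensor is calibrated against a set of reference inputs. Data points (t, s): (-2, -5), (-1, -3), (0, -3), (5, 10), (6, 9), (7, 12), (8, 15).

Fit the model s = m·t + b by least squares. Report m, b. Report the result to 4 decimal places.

m = 1.9917, b = -1.5442

Setting ∂/∂m … = 0 gives: 179·m + 23·b = 321;  23·m + 7·b = 35.
(Σt·t = 179, Σt = 23, Σ1 = 7, Σt·s = 321, Σs = 35.)
Eliminating b: 7·(row 1) − 23·(row 2) gives 724·m = 7·321 − 23·35 = 1442, so m = 721/362.
Then b = (35 − 23·(721/362))/7 = -559/362.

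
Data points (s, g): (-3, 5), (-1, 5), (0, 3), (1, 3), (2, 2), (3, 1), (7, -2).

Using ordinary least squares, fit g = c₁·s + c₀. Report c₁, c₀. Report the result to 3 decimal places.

c₁ = -0.747, c₀ = 3.388

Sums needed: Σs·s = 73, Σs = 9, Σ1 = 7.
Right-hand side: Σs·g = -24, Σg = 17.
Normal equations: [[73, 9]; [9, 7]]·[c₁, c₀]ᵀ = [-24, 17]ᵀ.
Eliminating c₀: 7·(row 1) − 9·(row 2) gives 430·c₁ = 7·(-24) − 9·17 = -321, so c₁ = -321/430.
Then c₀ = (17 − 9·(-321/430))/7 = 1457/430.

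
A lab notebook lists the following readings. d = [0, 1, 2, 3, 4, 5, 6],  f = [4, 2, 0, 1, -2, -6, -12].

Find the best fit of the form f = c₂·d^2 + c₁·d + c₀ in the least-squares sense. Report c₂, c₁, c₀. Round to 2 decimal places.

Entries of MᵀM: Σd^2·d^2 = 2275, Σd^2·d = 441, Σd^2 = 91, Σd·d = 91, Σd = 21, Σ1 = 7.
For Mᵀf: Σd^2·f = -603, Σd·f = -105, Σf = -13.
Solving the 3×3 system (Gaussian elimination) gives c₂ = -19/42, c₁ = 5/14, c₀ = 62/21.

c₂ = -0.45, c₁ = 0.36, c₀ = 2.95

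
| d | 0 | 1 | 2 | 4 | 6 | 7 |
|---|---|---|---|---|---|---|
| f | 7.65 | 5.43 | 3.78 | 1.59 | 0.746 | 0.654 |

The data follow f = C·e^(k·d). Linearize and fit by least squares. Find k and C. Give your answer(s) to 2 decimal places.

k = -0.37, C = 7.63

Let Y = ln f. Fitting Y = k·d + ln C by least squares:
Σd = 20.0000, Σ(d)² = 106.0000, Σln f = 4.8024, Σd·ln f = 1.4756.
Normal system: [[106.0000, 20.0000]; [20.0000, 6]]·[k, ln C]ᵀ = [1.4756, 4.8024]ᵀ.
Δ = 106.0000·6 − (20.0000)² = 236.0000; k = (1.4756·6 − 20.0000·4.8024)/236.0000 = -0.36947, ln C = (106.0000·4.8024 − 20.0000·1.4756)/236.0000 = 2.03197, so C = exp(2.03197) = 7.62910.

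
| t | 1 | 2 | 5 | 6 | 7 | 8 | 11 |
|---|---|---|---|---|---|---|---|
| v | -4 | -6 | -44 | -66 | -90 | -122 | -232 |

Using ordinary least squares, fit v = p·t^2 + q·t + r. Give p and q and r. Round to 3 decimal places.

The normal system AᵀA·[p, q, r]ᵀ = Aᵀv is [[23076, 2536, 300]; [2536, 300, 40]; [300, 40, 7]]·[p, q, r]ᵀ = [-43794, -4790, -564]ᵀ.
Solving the 3×3 system (Gaussian elimination) gives p = -99635/47866, q = 96021/47866, r = -5202/1841.

p = -2.082, q = 2.006, r = -2.826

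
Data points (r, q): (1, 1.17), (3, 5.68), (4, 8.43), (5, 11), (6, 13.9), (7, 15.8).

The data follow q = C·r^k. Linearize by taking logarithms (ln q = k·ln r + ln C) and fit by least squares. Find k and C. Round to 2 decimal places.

Linearized form: ln q = k·ln r + ln C. From the 6 transformed points,
Over the data: Σln r = 7.8320, Σ(ln r)² = 12.7160, Σln q = 11.8155, Σln r·ln q = 18.8092.
Normal system: [[12.7160, 7.8320]; [7.8320, 6]]·[k, ln C]ᵀ = [18.8092, 11.8155]ᵀ.
Δ = 12.7160·6 − (7.8320)² = 14.9557; k = (18.8092·6 − 7.8320·11.8155)/14.9557 = 1.35841, ln C = (12.7160·11.8155 − 7.8320·18.8092)/14.9557 = 0.19608, so C = exp(0.19608) = 1.21662.

k = 1.36, C = 1.22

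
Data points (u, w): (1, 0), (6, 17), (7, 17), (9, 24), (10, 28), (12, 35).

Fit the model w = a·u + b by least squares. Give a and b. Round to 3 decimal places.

Normal-equation sums: Σu·u = 411, Σu = 45, Σ1 = 6.
Moment sums: Σu·w = 1137, Σw = 121.
MᵀM·[a, b]ᵀ = Mᵀw becomes [[411, 45]; [45, 6]]·[a, b]ᵀ = [1137, 121]ᵀ.
Determinant 411·6 − 45² = 441.
a = (1137·6 − 45·121)/441 = 153/49; b = (411·121 − 45·1137)/441 = -478/147.

a = 3.122, b = -3.252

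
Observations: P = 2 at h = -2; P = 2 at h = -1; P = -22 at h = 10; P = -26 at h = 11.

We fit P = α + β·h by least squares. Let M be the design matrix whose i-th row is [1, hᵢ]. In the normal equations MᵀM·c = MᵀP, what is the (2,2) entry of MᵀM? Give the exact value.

226

Row 2 ↔ basis h, column 2 ↔ basis h, so (MᵀM)_{2,2} = Σᵢ (h)·(h) = (-2)·(-2) + (-1)·(-1) + (10)·(10) + (11)·(11) = 226.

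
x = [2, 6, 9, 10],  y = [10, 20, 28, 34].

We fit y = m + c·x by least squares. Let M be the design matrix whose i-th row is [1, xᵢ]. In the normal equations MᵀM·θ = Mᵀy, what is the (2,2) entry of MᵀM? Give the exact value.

Row 2 ↔ basis x, column 2 ↔ basis x, so (MᵀM)_{2,2} = Σᵢ (x)·(x) = (2)·(2) + (6)·(6) + (9)·(9) + (10)·(10) = 221.

221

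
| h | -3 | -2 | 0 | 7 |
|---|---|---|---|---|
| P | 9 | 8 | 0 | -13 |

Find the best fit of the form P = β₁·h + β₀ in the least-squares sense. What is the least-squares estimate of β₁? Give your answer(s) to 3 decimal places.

XᵀX·[β₁, β₀]ᵀ = XᵀP reads: 62·β₁ + 2·β₀ = -134;  2·β₁ + 4·β₀ = 4.
Eliminating β₀: 4·(row 1) − 2·(row 2) gives 244·β₁ = 4·(-134) − 2·4 = -544, so β₁ = -136/61.
Then β₀ = (4 − 2·(-136/61))/4 = 129/61.

β₁ = -2.230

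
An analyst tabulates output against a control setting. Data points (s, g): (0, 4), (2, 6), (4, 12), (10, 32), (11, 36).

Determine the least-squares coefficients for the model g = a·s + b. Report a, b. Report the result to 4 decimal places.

a = 3.0462, b = 1.5504

Sums needed: Σs·s = 241, Σs = 27, Σ1 = 5.
For Aᵀg: Σs·g = 776, Σg = 90.
Determinant 241·5 − 27² = 476.
a = (776·5 − 27·90)/476 = 725/238; b = (241·90 − 27·776)/476 = 369/238.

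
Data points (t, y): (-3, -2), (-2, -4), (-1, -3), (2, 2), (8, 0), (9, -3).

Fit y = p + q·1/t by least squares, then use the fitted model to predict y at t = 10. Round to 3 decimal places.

With design matrix A, AᵀA = [[6, -79/72]; [-79/72, 8497/5184]] and Aᵀy = [-10, 19/3]ᵀ.
det = 6·(8497/5184) − (-79/72)² = 44741/5184.
p = ((-10)·(8497/5184) − (-79/72)·(19/3))/(44741/5184) = -48946/44741; q = (6·(19/3) − (-79/72)·(-10))/(44741/5184) = 140112/44741.
At t = 10: ŷ = (-48946/44741)·(1) + (140112/44741)·(1/10) = -174674/223705.

ŷ = -0.781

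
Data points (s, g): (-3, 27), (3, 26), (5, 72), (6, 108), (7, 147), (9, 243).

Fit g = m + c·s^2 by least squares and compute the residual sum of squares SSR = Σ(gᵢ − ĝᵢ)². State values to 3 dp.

SSR = 6.520

From the data, Σ1 = 6, Σs^2 = 209, Σs^2·s^2 = 11045.
Moment sums: Σg = 623, Σs^2·g = 33051.
Eliminating c: 11045·(row 1) − 209·(row 2) gives 22589·m = 11045·623 − 209·33051 = -26624, so m = -26624/22589.
Then c = (33051 − 209·(-26624/22589))/11045 = 68099/22589.
Residuals: 23636/22589, 1047/22589, -49443/22589, 2096/3227, 10356/22589, -268/22589; SSR = 147282/22589.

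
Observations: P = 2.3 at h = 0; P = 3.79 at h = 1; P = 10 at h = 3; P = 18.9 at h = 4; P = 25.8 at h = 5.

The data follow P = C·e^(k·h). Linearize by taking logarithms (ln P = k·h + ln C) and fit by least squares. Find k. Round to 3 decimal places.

Let Y = ln P. Fitting Y = k·h + ln C by least squares:
XᵀX = [[51.0000, 13.0000]; [13.0000, 5]], rhs = [36.2486, 10.6574]ᵀ  (here Σh = 13.0000, Σ(h)² = 51.0000, Σln P = 10.6574, Σh·ln P = 36.2486).
Slope k = (n·Σh·ln P − Σh·Σln P)/(n·Σ(h)² − (Σh)²) = (5·36.2486 − 13.0000·10.6574)/86.0000 = 0.49648; ln C = (Σln P − k·Σh)/n = 0.84064.

k = 0.496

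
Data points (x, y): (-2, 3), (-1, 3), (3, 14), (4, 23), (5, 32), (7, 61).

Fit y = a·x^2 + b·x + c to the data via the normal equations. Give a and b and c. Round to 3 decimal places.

MᵀM·[a, b, c]ᵀ = Mᵀy reads: 3380·a + 550·b + 104·c = 4298;  550·a + 104·b + 16·c = 712;  104·a + 16·b + 6·c = 136.
(Σx^2·x^2 = 3380, Σx^2·x = 550, Σx^2 = 104, Σx·x = 104, Σx = 16, Σ1 = 6, Σx^2·y = 4298, Σx·y = 712, Σy = 136.)
Solving the 3×3 system (Gaussian elimination) gives a = 5944/5599, b = 5465/5599, c = 9308/5599.

a = 1.062, b = 0.976, c = 1.662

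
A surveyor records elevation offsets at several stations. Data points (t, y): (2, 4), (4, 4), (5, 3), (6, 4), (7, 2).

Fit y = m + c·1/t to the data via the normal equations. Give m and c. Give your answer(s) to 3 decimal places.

m = 2.585, c = 3.237

Sums needed: Σ1 = 5, Σ1/t = 529/420, Σ1/t·1/t = 70681/176400.
Right-hand side: Σy = 17, Σ1/t·y = 478/105.
So MᵀM·[m, c]ᵀ = Mᵀy: [[5, 529/420]; [529/420, 70681/176400]]·[m, c]ᵀ = [17, 478/105]ᵀ.
Eliminating c: (70681/176400)·(row 1) − (529/420)·(row 2) gives (18391/44100)·m = (70681/176400)·17 − (529/420)·(478/105) = 190129/176400, so m = 190129/73564.
Then c = ((478/105) − (529/420)·(190129/73564))/(70681/176400) = 59535/18391.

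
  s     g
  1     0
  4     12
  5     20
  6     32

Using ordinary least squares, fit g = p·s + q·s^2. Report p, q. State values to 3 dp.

From the data, Σs·s = 78, Σs·s^2 = 406, Σs^2·s^2 = 2178.
And Σs·g = 340, Σs^2·g = 1844.
Normal equations: [[78, 406]; [406, 2178]]·[p, q]ᵀ = [340, 1844]ᵀ.
Δ = 78·2178 − 406² = 5048.
p = (340·2178 − 406·1844)/5048 = -1018/631; q = (78·1844 − 406·340)/5048 = 724/631.

p = -1.613, q = 1.147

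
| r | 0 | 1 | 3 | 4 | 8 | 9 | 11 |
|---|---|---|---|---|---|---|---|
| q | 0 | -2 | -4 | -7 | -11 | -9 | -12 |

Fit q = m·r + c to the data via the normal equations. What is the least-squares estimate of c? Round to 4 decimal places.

Forming MᵀM = [[292, 36]; [36, 7]] and Mᵀq = [-343, -45]ᵀ gives MᵀM·[m, c]ᵀ = Mᵀq.
Determinant 292·7 − 36² = 748.
m = ((-343)·7 − 36·(-45))/748 = -71/68; c = (292·(-45) − 36·(-343))/748 = -18/17.

c = -1.0588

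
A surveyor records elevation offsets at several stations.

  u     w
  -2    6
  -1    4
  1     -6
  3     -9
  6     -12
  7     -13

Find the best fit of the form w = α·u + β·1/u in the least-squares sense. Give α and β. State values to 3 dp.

MᵀM·[α, β]ᵀ = Mᵀw reads: 100·α + 6·β = -212;  6·α + (2125/882)·β = -139/7.
Determinant 100·(2125/882) − 6² = 90374/441.
α = ((-212)·(2125/882) − 6·(-139/7))/(90374/441) = -86354/45187; β = (100·(-139/7) − 6·(-212))/(90374/441) = -157374/45187.

α = -1.911, β = -3.483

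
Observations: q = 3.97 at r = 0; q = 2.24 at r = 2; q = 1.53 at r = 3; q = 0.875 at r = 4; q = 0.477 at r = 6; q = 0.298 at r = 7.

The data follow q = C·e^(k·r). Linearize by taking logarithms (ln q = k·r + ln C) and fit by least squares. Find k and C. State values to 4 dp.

Taking logs, ln q = k·r + ln C, so regress ln q on r.
AᵀA = [[114.0000, 22.0000]; [22.0000, 6]], rhs = [-10.5614, 0.5261]ᵀ  (here Σr = 22.0000, Σ(r)² = 114.0000, Σln q = 0.5261, Σr·ln q = -10.5614).
Slope k = (n·Σr·ln q − Σr·Σln q)/(n·Σ(r)² − (Σr)²) = (6·-10.5614 − 22.0000·0.5261)/200.0000 = -0.37471; ln C = (Σln q − k·Σr)/n = 1.46162, so C = exp(1.46162) = 4.31295.

k = -0.3747, C = 4.3130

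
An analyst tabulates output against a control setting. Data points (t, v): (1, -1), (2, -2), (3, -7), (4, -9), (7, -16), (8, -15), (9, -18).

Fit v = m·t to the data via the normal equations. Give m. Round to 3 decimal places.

m = -2.036

Normal-equation sums: Σt·t = 224.
For Mᵀv: Σt·v = -456.
MᵀM·[m]ᵀ = Mᵀv becomes [[224]]·[m]ᵀ = [-456]ᵀ.
Hence m = -456 / 224 ≈ -2.03571.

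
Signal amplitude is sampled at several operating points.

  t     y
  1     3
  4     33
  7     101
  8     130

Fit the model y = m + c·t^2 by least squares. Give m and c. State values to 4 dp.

Compute the Gram sums: Σ1 = 4, Σt^2 = 130, Σt^2·t^2 = 6754.
Moment sums: Σy = 267, Σt^2·y = 13800.
Determinant 4·6754 − 130² = 10116.
m = (267·6754 − 130·13800)/10116 = 1553/1686; c = (4·13800 − 130·267)/10116 = 3415/1686.

m = 0.9211, c = 2.0255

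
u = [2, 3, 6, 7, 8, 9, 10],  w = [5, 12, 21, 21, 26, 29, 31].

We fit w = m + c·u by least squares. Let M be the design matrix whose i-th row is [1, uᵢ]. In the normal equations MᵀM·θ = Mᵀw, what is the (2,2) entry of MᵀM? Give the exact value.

Row 2 ↔ basis u, column 2 ↔ basis u, so (MᵀM)_{2,2} = Σᵢ (u)·(u) = (2)·(2) + (3)·(3) + (6)·(6) + (7)·(7) + (8)·(8) + (9)·(9) + (10)·(10) = 343.

343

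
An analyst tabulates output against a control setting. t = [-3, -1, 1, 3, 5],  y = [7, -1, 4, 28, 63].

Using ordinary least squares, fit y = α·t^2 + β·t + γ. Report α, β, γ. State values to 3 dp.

α = 1.875, β = 3.300, γ = 0.025

Setting ∂/∂α … = 0 gives: 789·α + 125·β + 45·γ = 1893;  125·α + 45·β + 5·γ = 383;  45·α + 5·β + 5·γ = 101.
(Σt^2·t^2 = 789, Σt^2·t = 125, Σt^2 = 45, Σt·t = 45, Σt = 5, Σ1 = 5, Σt^2·y = 1893, Σt·y = 383, Σy = 101.)
Solving the 3×3 system (Gaussian elimination) gives α = 15/8, β = 33/10, γ = 1/40.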